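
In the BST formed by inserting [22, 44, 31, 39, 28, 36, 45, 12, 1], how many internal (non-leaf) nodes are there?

Tree built from: [22, 44, 31, 39, 28, 36, 45, 12, 1]
Tree (level-order array): [22, 12, 44, 1, None, 31, 45, None, None, 28, 39, None, None, None, None, 36]
Rule: An internal node has at least one child.
Per-node child counts:
  node 22: 2 child(ren)
  node 12: 1 child(ren)
  node 1: 0 child(ren)
  node 44: 2 child(ren)
  node 31: 2 child(ren)
  node 28: 0 child(ren)
  node 39: 1 child(ren)
  node 36: 0 child(ren)
  node 45: 0 child(ren)
Matching nodes: [22, 12, 44, 31, 39]
Count of internal (non-leaf) nodes: 5


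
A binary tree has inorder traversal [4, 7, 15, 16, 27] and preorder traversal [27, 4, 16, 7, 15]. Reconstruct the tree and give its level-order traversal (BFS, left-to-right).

Inorder:  [4, 7, 15, 16, 27]
Preorder: [27, 4, 16, 7, 15]
Algorithm: preorder visits root first, so consume preorder in order;
for each root, split the current inorder slice at that value into
left-subtree inorder and right-subtree inorder, then recurse.
Recursive splits:
  root=27; inorder splits into left=[4, 7, 15, 16], right=[]
  root=4; inorder splits into left=[], right=[7, 15, 16]
  root=16; inorder splits into left=[7, 15], right=[]
  root=7; inorder splits into left=[], right=[15]
  root=15; inorder splits into left=[], right=[]
Reconstructed level-order: [27, 4, 16, 7, 15]


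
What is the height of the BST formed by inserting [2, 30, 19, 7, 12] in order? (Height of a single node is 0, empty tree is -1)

Insertion order: [2, 30, 19, 7, 12]
Tree (level-order array): [2, None, 30, 19, None, 7, None, None, 12]
Compute height bottom-up (empty subtree = -1):
  height(12) = 1 + max(-1, -1) = 0
  height(7) = 1 + max(-1, 0) = 1
  height(19) = 1 + max(1, -1) = 2
  height(30) = 1 + max(2, -1) = 3
  height(2) = 1 + max(-1, 3) = 4
Height = 4


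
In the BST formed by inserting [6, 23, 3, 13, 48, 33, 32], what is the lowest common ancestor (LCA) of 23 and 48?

Tree insertion order: [6, 23, 3, 13, 48, 33, 32]
Tree (level-order array): [6, 3, 23, None, None, 13, 48, None, None, 33, None, 32]
In a BST, the LCA of p=23, q=48 is the first node v on the
root-to-leaf path with p <= v <= q (go left if both < v, right if both > v).
Walk from root:
  at 6: both 23 and 48 > 6, go right
  at 23: 23 <= 23 <= 48, this is the LCA
LCA = 23


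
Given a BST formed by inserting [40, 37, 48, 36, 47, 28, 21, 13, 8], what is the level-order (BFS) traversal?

Tree insertion order: [40, 37, 48, 36, 47, 28, 21, 13, 8]
Tree (level-order array): [40, 37, 48, 36, None, 47, None, 28, None, None, None, 21, None, 13, None, 8]
BFS from the root, enqueuing left then right child of each popped node:
  queue [40] -> pop 40, enqueue [37, 48], visited so far: [40]
  queue [37, 48] -> pop 37, enqueue [36], visited so far: [40, 37]
  queue [48, 36] -> pop 48, enqueue [47], visited so far: [40, 37, 48]
  queue [36, 47] -> pop 36, enqueue [28], visited so far: [40, 37, 48, 36]
  queue [47, 28] -> pop 47, enqueue [none], visited so far: [40, 37, 48, 36, 47]
  queue [28] -> pop 28, enqueue [21], visited so far: [40, 37, 48, 36, 47, 28]
  queue [21] -> pop 21, enqueue [13], visited so far: [40, 37, 48, 36, 47, 28, 21]
  queue [13] -> pop 13, enqueue [8], visited so far: [40, 37, 48, 36, 47, 28, 21, 13]
  queue [8] -> pop 8, enqueue [none], visited so far: [40, 37, 48, 36, 47, 28, 21, 13, 8]
Result: [40, 37, 48, 36, 47, 28, 21, 13, 8]


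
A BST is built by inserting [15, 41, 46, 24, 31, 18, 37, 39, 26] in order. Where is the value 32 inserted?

Starting tree (level order): [15, None, 41, 24, 46, 18, 31, None, None, None, None, 26, 37, None, None, None, 39]
Insertion path: 15 -> 41 -> 24 -> 31 -> 37
Result: insert 32 as left child of 37
Final tree (level order): [15, None, 41, 24, 46, 18, 31, None, None, None, None, 26, 37, None, None, 32, 39]


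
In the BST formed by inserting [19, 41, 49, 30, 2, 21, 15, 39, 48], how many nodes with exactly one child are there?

Tree built from: [19, 41, 49, 30, 2, 21, 15, 39, 48]
Tree (level-order array): [19, 2, 41, None, 15, 30, 49, None, None, 21, 39, 48]
Rule: These are nodes with exactly 1 non-null child.
Per-node child counts:
  node 19: 2 child(ren)
  node 2: 1 child(ren)
  node 15: 0 child(ren)
  node 41: 2 child(ren)
  node 30: 2 child(ren)
  node 21: 0 child(ren)
  node 39: 0 child(ren)
  node 49: 1 child(ren)
  node 48: 0 child(ren)
Matching nodes: [2, 49]
Count of nodes with exactly one child: 2


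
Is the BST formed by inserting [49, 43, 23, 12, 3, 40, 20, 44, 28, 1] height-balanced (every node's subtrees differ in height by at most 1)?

Tree (level-order array): [49, 43, None, 23, 44, 12, 40, None, None, 3, 20, 28, None, 1]
Definition: a tree is height-balanced if, at every node, |h(left) - h(right)| <= 1 (empty subtree has height -1).
Bottom-up per-node check:
  node 1: h_left=-1, h_right=-1, diff=0 [OK], height=0
  node 3: h_left=0, h_right=-1, diff=1 [OK], height=1
  node 20: h_left=-1, h_right=-1, diff=0 [OK], height=0
  node 12: h_left=1, h_right=0, diff=1 [OK], height=2
  node 28: h_left=-1, h_right=-1, diff=0 [OK], height=0
  node 40: h_left=0, h_right=-1, diff=1 [OK], height=1
  node 23: h_left=2, h_right=1, diff=1 [OK], height=3
  node 44: h_left=-1, h_right=-1, diff=0 [OK], height=0
  node 43: h_left=3, h_right=0, diff=3 [FAIL (|3-0|=3 > 1)], height=4
  node 49: h_left=4, h_right=-1, diff=5 [FAIL (|4--1|=5 > 1)], height=5
Node 43 violates the condition: |3 - 0| = 3 > 1.
Result: Not balanced


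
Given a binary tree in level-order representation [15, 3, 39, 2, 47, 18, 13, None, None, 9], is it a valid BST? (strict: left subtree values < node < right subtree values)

Level-order array: [15, 3, 39, 2, 47, 18, 13, None, None, 9]
Validate using subtree bounds (lo, hi): at each node, require lo < value < hi,
then recurse left with hi=value and right with lo=value.
Preorder trace (stopping at first violation):
  at node 15 with bounds (-inf, +inf): OK
  at node 3 with bounds (-inf, 15): OK
  at node 2 with bounds (-inf, 3): OK
  at node 47 with bounds (3, 15): VIOLATION
Node 47 violates its bound: not (3 < 47 < 15).
Result: Not a valid BST


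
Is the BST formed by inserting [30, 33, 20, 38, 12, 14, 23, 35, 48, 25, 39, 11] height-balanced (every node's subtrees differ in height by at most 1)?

Tree (level-order array): [30, 20, 33, 12, 23, None, 38, 11, 14, None, 25, 35, 48, None, None, None, None, None, None, None, None, 39]
Definition: a tree is height-balanced if, at every node, |h(left) - h(right)| <= 1 (empty subtree has height -1).
Bottom-up per-node check:
  node 11: h_left=-1, h_right=-1, diff=0 [OK], height=0
  node 14: h_left=-1, h_right=-1, diff=0 [OK], height=0
  node 12: h_left=0, h_right=0, diff=0 [OK], height=1
  node 25: h_left=-1, h_right=-1, diff=0 [OK], height=0
  node 23: h_left=-1, h_right=0, diff=1 [OK], height=1
  node 20: h_left=1, h_right=1, diff=0 [OK], height=2
  node 35: h_left=-1, h_right=-1, diff=0 [OK], height=0
  node 39: h_left=-1, h_right=-1, diff=0 [OK], height=0
  node 48: h_left=0, h_right=-1, diff=1 [OK], height=1
  node 38: h_left=0, h_right=1, diff=1 [OK], height=2
  node 33: h_left=-1, h_right=2, diff=3 [FAIL (|-1-2|=3 > 1)], height=3
  node 30: h_left=2, h_right=3, diff=1 [OK], height=4
Node 33 violates the condition: |-1 - 2| = 3 > 1.
Result: Not balanced


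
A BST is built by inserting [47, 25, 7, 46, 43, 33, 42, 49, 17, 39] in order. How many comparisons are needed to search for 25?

Search path for 25: 47 -> 25
Found: True
Comparisons: 2


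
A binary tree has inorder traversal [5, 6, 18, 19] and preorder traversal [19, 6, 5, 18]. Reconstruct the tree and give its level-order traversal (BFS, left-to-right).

Inorder:  [5, 6, 18, 19]
Preorder: [19, 6, 5, 18]
Algorithm: preorder visits root first, so consume preorder in order;
for each root, split the current inorder slice at that value into
left-subtree inorder and right-subtree inorder, then recurse.
Recursive splits:
  root=19; inorder splits into left=[5, 6, 18], right=[]
  root=6; inorder splits into left=[5], right=[18]
  root=5; inorder splits into left=[], right=[]
  root=18; inorder splits into left=[], right=[]
Reconstructed level-order: [19, 6, 5, 18]


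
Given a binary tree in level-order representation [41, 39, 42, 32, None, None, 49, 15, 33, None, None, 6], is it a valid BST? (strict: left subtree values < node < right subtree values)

Level-order array: [41, 39, 42, 32, None, None, 49, 15, 33, None, None, 6]
Validate using subtree bounds (lo, hi): at each node, require lo < value < hi,
then recurse left with hi=value and right with lo=value.
Preorder trace (stopping at first violation):
  at node 41 with bounds (-inf, +inf): OK
  at node 39 with bounds (-inf, 41): OK
  at node 32 with bounds (-inf, 39): OK
  at node 15 with bounds (-inf, 32): OK
  at node 6 with bounds (-inf, 15): OK
  at node 33 with bounds (32, 39): OK
  at node 42 with bounds (41, +inf): OK
  at node 49 with bounds (42, +inf): OK
No violation found at any node.
Result: Valid BST


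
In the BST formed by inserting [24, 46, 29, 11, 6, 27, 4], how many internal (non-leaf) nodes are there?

Tree built from: [24, 46, 29, 11, 6, 27, 4]
Tree (level-order array): [24, 11, 46, 6, None, 29, None, 4, None, 27]
Rule: An internal node has at least one child.
Per-node child counts:
  node 24: 2 child(ren)
  node 11: 1 child(ren)
  node 6: 1 child(ren)
  node 4: 0 child(ren)
  node 46: 1 child(ren)
  node 29: 1 child(ren)
  node 27: 0 child(ren)
Matching nodes: [24, 11, 6, 46, 29]
Count of internal (non-leaf) nodes: 5


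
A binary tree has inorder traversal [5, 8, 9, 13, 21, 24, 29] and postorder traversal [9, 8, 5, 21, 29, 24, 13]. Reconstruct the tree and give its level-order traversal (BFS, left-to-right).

Inorder:   [5, 8, 9, 13, 21, 24, 29]
Postorder: [9, 8, 5, 21, 29, 24, 13]
Algorithm: postorder visits root last, so walk postorder right-to-left;
each value is the root of the current inorder slice — split it at that
value, recurse on the right subtree first, then the left.
Recursive splits:
  root=13; inorder splits into left=[5, 8, 9], right=[21, 24, 29]
  root=24; inorder splits into left=[21], right=[29]
  root=29; inorder splits into left=[], right=[]
  root=21; inorder splits into left=[], right=[]
  root=5; inorder splits into left=[], right=[8, 9]
  root=8; inorder splits into left=[], right=[9]
  root=9; inorder splits into left=[], right=[]
Reconstructed level-order: [13, 5, 24, 8, 21, 29, 9]


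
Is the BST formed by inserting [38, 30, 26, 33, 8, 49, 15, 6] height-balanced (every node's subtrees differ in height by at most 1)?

Tree (level-order array): [38, 30, 49, 26, 33, None, None, 8, None, None, None, 6, 15]
Definition: a tree is height-balanced if, at every node, |h(left) - h(right)| <= 1 (empty subtree has height -1).
Bottom-up per-node check:
  node 6: h_left=-1, h_right=-1, diff=0 [OK], height=0
  node 15: h_left=-1, h_right=-1, diff=0 [OK], height=0
  node 8: h_left=0, h_right=0, diff=0 [OK], height=1
  node 26: h_left=1, h_right=-1, diff=2 [FAIL (|1--1|=2 > 1)], height=2
  node 33: h_left=-1, h_right=-1, diff=0 [OK], height=0
  node 30: h_left=2, h_right=0, diff=2 [FAIL (|2-0|=2 > 1)], height=3
  node 49: h_left=-1, h_right=-1, diff=0 [OK], height=0
  node 38: h_left=3, h_right=0, diff=3 [FAIL (|3-0|=3 > 1)], height=4
Node 26 violates the condition: |1 - -1| = 2 > 1.
Result: Not balanced


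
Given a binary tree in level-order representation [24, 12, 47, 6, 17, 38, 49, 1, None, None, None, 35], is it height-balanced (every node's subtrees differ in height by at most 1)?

Tree (level-order array): [24, 12, 47, 6, 17, 38, 49, 1, None, None, None, 35]
Definition: a tree is height-balanced if, at every node, |h(left) - h(right)| <= 1 (empty subtree has height -1).
Bottom-up per-node check:
  node 1: h_left=-1, h_right=-1, diff=0 [OK], height=0
  node 6: h_left=0, h_right=-1, diff=1 [OK], height=1
  node 17: h_left=-1, h_right=-1, diff=0 [OK], height=0
  node 12: h_left=1, h_right=0, diff=1 [OK], height=2
  node 35: h_left=-1, h_right=-1, diff=0 [OK], height=0
  node 38: h_left=0, h_right=-1, diff=1 [OK], height=1
  node 49: h_left=-1, h_right=-1, diff=0 [OK], height=0
  node 47: h_left=1, h_right=0, diff=1 [OK], height=2
  node 24: h_left=2, h_right=2, diff=0 [OK], height=3
All nodes satisfy the balance condition.
Result: Balanced


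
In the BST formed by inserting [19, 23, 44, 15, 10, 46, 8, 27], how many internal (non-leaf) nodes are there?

Tree built from: [19, 23, 44, 15, 10, 46, 8, 27]
Tree (level-order array): [19, 15, 23, 10, None, None, 44, 8, None, 27, 46]
Rule: An internal node has at least one child.
Per-node child counts:
  node 19: 2 child(ren)
  node 15: 1 child(ren)
  node 10: 1 child(ren)
  node 8: 0 child(ren)
  node 23: 1 child(ren)
  node 44: 2 child(ren)
  node 27: 0 child(ren)
  node 46: 0 child(ren)
Matching nodes: [19, 15, 10, 23, 44]
Count of internal (non-leaf) nodes: 5


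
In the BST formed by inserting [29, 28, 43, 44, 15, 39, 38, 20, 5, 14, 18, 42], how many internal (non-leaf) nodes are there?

Tree built from: [29, 28, 43, 44, 15, 39, 38, 20, 5, 14, 18, 42]
Tree (level-order array): [29, 28, 43, 15, None, 39, 44, 5, 20, 38, 42, None, None, None, 14, 18]
Rule: An internal node has at least one child.
Per-node child counts:
  node 29: 2 child(ren)
  node 28: 1 child(ren)
  node 15: 2 child(ren)
  node 5: 1 child(ren)
  node 14: 0 child(ren)
  node 20: 1 child(ren)
  node 18: 0 child(ren)
  node 43: 2 child(ren)
  node 39: 2 child(ren)
  node 38: 0 child(ren)
  node 42: 0 child(ren)
  node 44: 0 child(ren)
Matching nodes: [29, 28, 15, 5, 20, 43, 39]
Count of internal (non-leaf) nodes: 7


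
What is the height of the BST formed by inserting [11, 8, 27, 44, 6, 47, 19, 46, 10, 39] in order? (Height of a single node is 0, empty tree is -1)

Insertion order: [11, 8, 27, 44, 6, 47, 19, 46, 10, 39]
Tree (level-order array): [11, 8, 27, 6, 10, 19, 44, None, None, None, None, None, None, 39, 47, None, None, 46]
Compute height bottom-up (empty subtree = -1):
  height(6) = 1 + max(-1, -1) = 0
  height(10) = 1 + max(-1, -1) = 0
  height(8) = 1 + max(0, 0) = 1
  height(19) = 1 + max(-1, -1) = 0
  height(39) = 1 + max(-1, -1) = 0
  height(46) = 1 + max(-1, -1) = 0
  height(47) = 1 + max(0, -1) = 1
  height(44) = 1 + max(0, 1) = 2
  height(27) = 1 + max(0, 2) = 3
  height(11) = 1 + max(1, 3) = 4
Height = 4


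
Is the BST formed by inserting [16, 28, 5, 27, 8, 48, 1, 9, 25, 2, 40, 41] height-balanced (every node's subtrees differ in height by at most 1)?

Tree (level-order array): [16, 5, 28, 1, 8, 27, 48, None, 2, None, 9, 25, None, 40, None, None, None, None, None, None, None, None, 41]
Definition: a tree is height-balanced if, at every node, |h(left) - h(right)| <= 1 (empty subtree has height -1).
Bottom-up per-node check:
  node 2: h_left=-1, h_right=-1, diff=0 [OK], height=0
  node 1: h_left=-1, h_right=0, diff=1 [OK], height=1
  node 9: h_left=-1, h_right=-1, diff=0 [OK], height=0
  node 8: h_left=-1, h_right=0, diff=1 [OK], height=1
  node 5: h_left=1, h_right=1, diff=0 [OK], height=2
  node 25: h_left=-1, h_right=-1, diff=0 [OK], height=0
  node 27: h_left=0, h_right=-1, diff=1 [OK], height=1
  node 41: h_left=-1, h_right=-1, diff=0 [OK], height=0
  node 40: h_left=-1, h_right=0, diff=1 [OK], height=1
  node 48: h_left=1, h_right=-1, diff=2 [FAIL (|1--1|=2 > 1)], height=2
  node 28: h_left=1, h_right=2, diff=1 [OK], height=3
  node 16: h_left=2, h_right=3, diff=1 [OK], height=4
Node 48 violates the condition: |1 - -1| = 2 > 1.
Result: Not balanced


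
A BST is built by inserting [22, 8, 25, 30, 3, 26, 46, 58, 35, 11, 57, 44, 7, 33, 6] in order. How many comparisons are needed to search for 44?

Search path for 44: 22 -> 25 -> 30 -> 46 -> 35 -> 44
Found: True
Comparisons: 6


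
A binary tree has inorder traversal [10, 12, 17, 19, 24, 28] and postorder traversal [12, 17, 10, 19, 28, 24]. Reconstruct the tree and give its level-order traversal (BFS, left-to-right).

Inorder:   [10, 12, 17, 19, 24, 28]
Postorder: [12, 17, 10, 19, 28, 24]
Algorithm: postorder visits root last, so walk postorder right-to-left;
each value is the root of the current inorder slice — split it at that
value, recurse on the right subtree first, then the left.
Recursive splits:
  root=24; inorder splits into left=[10, 12, 17, 19], right=[28]
  root=28; inorder splits into left=[], right=[]
  root=19; inorder splits into left=[10, 12, 17], right=[]
  root=10; inorder splits into left=[], right=[12, 17]
  root=17; inorder splits into left=[12], right=[]
  root=12; inorder splits into left=[], right=[]
Reconstructed level-order: [24, 19, 28, 10, 17, 12]


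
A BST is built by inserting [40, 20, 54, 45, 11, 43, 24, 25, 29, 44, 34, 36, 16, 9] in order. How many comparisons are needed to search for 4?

Search path for 4: 40 -> 20 -> 11 -> 9
Found: False
Comparisons: 4


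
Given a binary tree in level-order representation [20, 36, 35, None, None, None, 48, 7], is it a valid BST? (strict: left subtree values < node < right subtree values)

Level-order array: [20, 36, 35, None, None, None, 48, 7]
Validate using subtree bounds (lo, hi): at each node, require lo < value < hi,
then recurse left with hi=value and right with lo=value.
Preorder trace (stopping at first violation):
  at node 20 with bounds (-inf, +inf): OK
  at node 36 with bounds (-inf, 20): VIOLATION
Node 36 violates its bound: not (-inf < 36 < 20).
Result: Not a valid BST


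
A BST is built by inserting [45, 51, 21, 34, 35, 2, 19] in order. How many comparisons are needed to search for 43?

Search path for 43: 45 -> 21 -> 34 -> 35
Found: False
Comparisons: 4


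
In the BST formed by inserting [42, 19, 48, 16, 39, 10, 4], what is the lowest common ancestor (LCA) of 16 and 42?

Tree insertion order: [42, 19, 48, 16, 39, 10, 4]
Tree (level-order array): [42, 19, 48, 16, 39, None, None, 10, None, None, None, 4]
In a BST, the LCA of p=16, q=42 is the first node v on the
root-to-leaf path with p <= v <= q (go left if both < v, right if both > v).
Walk from root:
  at 42: 16 <= 42 <= 42, this is the LCA
LCA = 42


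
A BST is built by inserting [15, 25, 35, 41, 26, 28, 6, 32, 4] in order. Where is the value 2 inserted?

Starting tree (level order): [15, 6, 25, 4, None, None, 35, None, None, 26, 41, None, 28, None, None, None, 32]
Insertion path: 15 -> 6 -> 4
Result: insert 2 as left child of 4
Final tree (level order): [15, 6, 25, 4, None, None, 35, 2, None, 26, 41, None, None, None, 28, None, None, None, 32]


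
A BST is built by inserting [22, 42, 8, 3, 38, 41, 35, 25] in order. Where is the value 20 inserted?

Starting tree (level order): [22, 8, 42, 3, None, 38, None, None, None, 35, 41, 25]
Insertion path: 22 -> 8
Result: insert 20 as right child of 8
Final tree (level order): [22, 8, 42, 3, 20, 38, None, None, None, None, None, 35, 41, 25]


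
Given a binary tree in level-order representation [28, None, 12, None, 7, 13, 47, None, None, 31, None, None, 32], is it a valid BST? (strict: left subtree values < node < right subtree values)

Level-order array: [28, None, 12, None, 7, 13, 47, None, None, 31, None, None, 32]
Validate using subtree bounds (lo, hi): at each node, require lo < value < hi,
then recurse left with hi=value and right with lo=value.
Preorder trace (stopping at first violation):
  at node 28 with bounds (-inf, +inf): OK
  at node 12 with bounds (28, +inf): VIOLATION
Node 12 violates its bound: not (28 < 12 < +inf).
Result: Not a valid BST


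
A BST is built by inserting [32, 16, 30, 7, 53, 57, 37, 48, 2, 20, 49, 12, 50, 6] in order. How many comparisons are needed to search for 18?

Search path for 18: 32 -> 16 -> 30 -> 20
Found: False
Comparisons: 4


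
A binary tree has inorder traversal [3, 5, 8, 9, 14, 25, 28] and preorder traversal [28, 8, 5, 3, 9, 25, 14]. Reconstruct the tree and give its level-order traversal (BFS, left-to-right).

Inorder:  [3, 5, 8, 9, 14, 25, 28]
Preorder: [28, 8, 5, 3, 9, 25, 14]
Algorithm: preorder visits root first, so consume preorder in order;
for each root, split the current inorder slice at that value into
left-subtree inorder and right-subtree inorder, then recurse.
Recursive splits:
  root=28; inorder splits into left=[3, 5, 8, 9, 14, 25], right=[]
  root=8; inorder splits into left=[3, 5], right=[9, 14, 25]
  root=5; inorder splits into left=[3], right=[]
  root=3; inorder splits into left=[], right=[]
  root=9; inorder splits into left=[], right=[14, 25]
  root=25; inorder splits into left=[14], right=[]
  root=14; inorder splits into left=[], right=[]
Reconstructed level-order: [28, 8, 5, 9, 3, 25, 14]


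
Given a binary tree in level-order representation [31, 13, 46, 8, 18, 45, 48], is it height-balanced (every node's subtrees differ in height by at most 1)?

Tree (level-order array): [31, 13, 46, 8, 18, 45, 48]
Definition: a tree is height-balanced if, at every node, |h(left) - h(right)| <= 1 (empty subtree has height -1).
Bottom-up per-node check:
  node 8: h_left=-1, h_right=-1, diff=0 [OK], height=0
  node 18: h_left=-1, h_right=-1, diff=0 [OK], height=0
  node 13: h_left=0, h_right=0, diff=0 [OK], height=1
  node 45: h_left=-1, h_right=-1, diff=0 [OK], height=0
  node 48: h_left=-1, h_right=-1, diff=0 [OK], height=0
  node 46: h_left=0, h_right=0, diff=0 [OK], height=1
  node 31: h_left=1, h_right=1, diff=0 [OK], height=2
All nodes satisfy the balance condition.
Result: Balanced


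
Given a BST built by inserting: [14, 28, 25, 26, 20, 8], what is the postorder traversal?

Tree insertion order: [14, 28, 25, 26, 20, 8]
Tree (level-order array): [14, 8, 28, None, None, 25, None, 20, 26]
Postorder traversal: [8, 20, 26, 25, 28, 14]


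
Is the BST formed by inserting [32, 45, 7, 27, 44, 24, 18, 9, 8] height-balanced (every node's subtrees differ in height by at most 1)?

Tree (level-order array): [32, 7, 45, None, 27, 44, None, 24, None, None, None, 18, None, 9, None, 8]
Definition: a tree is height-balanced if, at every node, |h(left) - h(right)| <= 1 (empty subtree has height -1).
Bottom-up per-node check:
  node 8: h_left=-1, h_right=-1, diff=0 [OK], height=0
  node 9: h_left=0, h_right=-1, diff=1 [OK], height=1
  node 18: h_left=1, h_right=-1, diff=2 [FAIL (|1--1|=2 > 1)], height=2
  node 24: h_left=2, h_right=-1, diff=3 [FAIL (|2--1|=3 > 1)], height=3
  node 27: h_left=3, h_right=-1, diff=4 [FAIL (|3--1|=4 > 1)], height=4
  node 7: h_left=-1, h_right=4, diff=5 [FAIL (|-1-4|=5 > 1)], height=5
  node 44: h_left=-1, h_right=-1, diff=0 [OK], height=0
  node 45: h_left=0, h_right=-1, diff=1 [OK], height=1
  node 32: h_left=5, h_right=1, diff=4 [FAIL (|5-1|=4 > 1)], height=6
Node 18 violates the condition: |1 - -1| = 2 > 1.
Result: Not balanced


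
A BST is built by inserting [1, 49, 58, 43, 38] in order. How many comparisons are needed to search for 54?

Search path for 54: 1 -> 49 -> 58
Found: False
Comparisons: 3


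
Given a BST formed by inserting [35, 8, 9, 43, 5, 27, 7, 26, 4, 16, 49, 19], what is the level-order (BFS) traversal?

Tree insertion order: [35, 8, 9, 43, 5, 27, 7, 26, 4, 16, 49, 19]
Tree (level-order array): [35, 8, 43, 5, 9, None, 49, 4, 7, None, 27, None, None, None, None, None, None, 26, None, 16, None, None, 19]
BFS from the root, enqueuing left then right child of each popped node:
  queue [35] -> pop 35, enqueue [8, 43], visited so far: [35]
  queue [8, 43] -> pop 8, enqueue [5, 9], visited so far: [35, 8]
  queue [43, 5, 9] -> pop 43, enqueue [49], visited so far: [35, 8, 43]
  queue [5, 9, 49] -> pop 5, enqueue [4, 7], visited so far: [35, 8, 43, 5]
  queue [9, 49, 4, 7] -> pop 9, enqueue [27], visited so far: [35, 8, 43, 5, 9]
  queue [49, 4, 7, 27] -> pop 49, enqueue [none], visited so far: [35, 8, 43, 5, 9, 49]
  queue [4, 7, 27] -> pop 4, enqueue [none], visited so far: [35, 8, 43, 5, 9, 49, 4]
  queue [7, 27] -> pop 7, enqueue [none], visited so far: [35, 8, 43, 5, 9, 49, 4, 7]
  queue [27] -> pop 27, enqueue [26], visited so far: [35, 8, 43, 5, 9, 49, 4, 7, 27]
  queue [26] -> pop 26, enqueue [16], visited so far: [35, 8, 43, 5, 9, 49, 4, 7, 27, 26]
  queue [16] -> pop 16, enqueue [19], visited so far: [35, 8, 43, 5, 9, 49, 4, 7, 27, 26, 16]
  queue [19] -> pop 19, enqueue [none], visited so far: [35, 8, 43, 5, 9, 49, 4, 7, 27, 26, 16, 19]
Result: [35, 8, 43, 5, 9, 49, 4, 7, 27, 26, 16, 19]


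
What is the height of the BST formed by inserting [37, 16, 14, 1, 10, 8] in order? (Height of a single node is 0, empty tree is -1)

Insertion order: [37, 16, 14, 1, 10, 8]
Tree (level-order array): [37, 16, None, 14, None, 1, None, None, 10, 8]
Compute height bottom-up (empty subtree = -1):
  height(8) = 1 + max(-1, -1) = 0
  height(10) = 1 + max(0, -1) = 1
  height(1) = 1 + max(-1, 1) = 2
  height(14) = 1 + max(2, -1) = 3
  height(16) = 1 + max(3, -1) = 4
  height(37) = 1 + max(4, -1) = 5
Height = 5


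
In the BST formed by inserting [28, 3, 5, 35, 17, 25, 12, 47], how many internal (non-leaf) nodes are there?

Tree built from: [28, 3, 5, 35, 17, 25, 12, 47]
Tree (level-order array): [28, 3, 35, None, 5, None, 47, None, 17, None, None, 12, 25]
Rule: An internal node has at least one child.
Per-node child counts:
  node 28: 2 child(ren)
  node 3: 1 child(ren)
  node 5: 1 child(ren)
  node 17: 2 child(ren)
  node 12: 0 child(ren)
  node 25: 0 child(ren)
  node 35: 1 child(ren)
  node 47: 0 child(ren)
Matching nodes: [28, 3, 5, 17, 35]
Count of internal (non-leaf) nodes: 5


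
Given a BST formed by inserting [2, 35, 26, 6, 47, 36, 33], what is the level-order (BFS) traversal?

Tree insertion order: [2, 35, 26, 6, 47, 36, 33]
Tree (level-order array): [2, None, 35, 26, 47, 6, 33, 36]
BFS from the root, enqueuing left then right child of each popped node:
  queue [2] -> pop 2, enqueue [35], visited so far: [2]
  queue [35] -> pop 35, enqueue [26, 47], visited so far: [2, 35]
  queue [26, 47] -> pop 26, enqueue [6, 33], visited so far: [2, 35, 26]
  queue [47, 6, 33] -> pop 47, enqueue [36], visited so far: [2, 35, 26, 47]
  queue [6, 33, 36] -> pop 6, enqueue [none], visited so far: [2, 35, 26, 47, 6]
  queue [33, 36] -> pop 33, enqueue [none], visited so far: [2, 35, 26, 47, 6, 33]
  queue [36] -> pop 36, enqueue [none], visited so far: [2, 35, 26, 47, 6, 33, 36]
Result: [2, 35, 26, 47, 6, 33, 36]


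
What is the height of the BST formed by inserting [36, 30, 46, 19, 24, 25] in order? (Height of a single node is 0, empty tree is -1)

Insertion order: [36, 30, 46, 19, 24, 25]
Tree (level-order array): [36, 30, 46, 19, None, None, None, None, 24, None, 25]
Compute height bottom-up (empty subtree = -1):
  height(25) = 1 + max(-1, -1) = 0
  height(24) = 1 + max(-1, 0) = 1
  height(19) = 1 + max(-1, 1) = 2
  height(30) = 1 + max(2, -1) = 3
  height(46) = 1 + max(-1, -1) = 0
  height(36) = 1 + max(3, 0) = 4
Height = 4


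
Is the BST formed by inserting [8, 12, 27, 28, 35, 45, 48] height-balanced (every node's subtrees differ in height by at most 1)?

Tree (level-order array): [8, None, 12, None, 27, None, 28, None, 35, None, 45, None, 48]
Definition: a tree is height-balanced if, at every node, |h(left) - h(right)| <= 1 (empty subtree has height -1).
Bottom-up per-node check:
  node 48: h_left=-1, h_right=-1, diff=0 [OK], height=0
  node 45: h_left=-1, h_right=0, diff=1 [OK], height=1
  node 35: h_left=-1, h_right=1, diff=2 [FAIL (|-1-1|=2 > 1)], height=2
  node 28: h_left=-1, h_right=2, diff=3 [FAIL (|-1-2|=3 > 1)], height=3
  node 27: h_left=-1, h_right=3, diff=4 [FAIL (|-1-3|=4 > 1)], height=4
  node 12: h_left=-1, h_right=4, diff=5 [FAIL (|-1-4|=5 > 1)], height=5
  node 8: h_left=-1, h_right=5, diff=6 [FAIL (|-1-5|=6 > 1)], height=6
Node 35 violates the condition: |-1 - 1| = 2 > 1.
Result: Not balanced


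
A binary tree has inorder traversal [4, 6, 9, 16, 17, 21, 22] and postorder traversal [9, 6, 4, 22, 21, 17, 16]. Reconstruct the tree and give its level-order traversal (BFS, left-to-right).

Inorder:   [4, 6, 9, 16, 17, 21, 22]
Postorder: [9, 6, 4, 22, 21, 17, 16]
Algorithm: postorder visits root last, so walk postorder right-to-left;
each value is the root of the current inorder slice — split it at that
value, recurse on the right subtree first, then the left.
Recursive splits:
  root=16; inorder splits into left=[4, 6, 9], right=[17, 21, 22]
  root=17; inorder splits into left=[], right=[21, 22]
  root=21; inorder splits into left=[], right=[22]
  root=22; inorder splits into left=[], right=[]
  root=4; inorder splits into left=[], right=[6, 9]
  root=6; inorder splits into left=[], right=[9]
  root=9; inorder splits into left=[], right=[]
Reconstructed level-order: [16, 4, 17, 6, 21, 9, 22]


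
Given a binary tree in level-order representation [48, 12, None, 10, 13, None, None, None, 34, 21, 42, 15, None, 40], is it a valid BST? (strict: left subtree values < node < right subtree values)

Level-order array: [48, 12, None, 10, 13, None, None, None, 34, 21, 42, 15, None, 40]
Validate using subtree bounds (lo, hi): at each node, require lo < value < hi,
then recurse left with hi=value and right with lo=value.
Preorder trace (stopping at first violation):
  at node 48 with bounds (-inf, +inf): OK
  at node 12 with bounds (-inf, 48): OK
  at node 10 with bounds (-inf, 12): OK
  at node 13 with bounds (12, 48): OK
  at node 34 with bounds (13, 48): OK
  at node 21 with bounds (13, 34): OK
  at node 15 with bounds (13, 21): OK
  at node 42 with bounds (34, 48): OK
  at node 40 with bounds (34, 42): OK
No violation found at any node.
Result: Valid BST


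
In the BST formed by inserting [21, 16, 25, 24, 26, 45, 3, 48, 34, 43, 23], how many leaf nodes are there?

Tree built from: [21, 16, 25, 24, 26, 45, 3, 48, 34, 43, 23]
Tree (level-order array): [21, 16, 25, 3, None, 24, 26, None, None, 23, None, None, 45, None, None, 34, 48, None, 43]
Rule: A leaf has 0 children.
Per-node child counts:
  node 21: 2 child(ren)
  node 16: 1 child(ren)
  node 3: 0 child(ren)
  node 25: 2 child(ren)
  node 24: 1 child(ren)
  node 23: 0 child(ren)
  node 26: 1 child(ren)
  node 45: 2 child(ren)
  node 34: 1 child(ren)
  node 43: 0 child(ren)
  node 48: 0 child(ren)
Matching nodes: [3, 23, 43, 48]
Count of leaf nodes: 4


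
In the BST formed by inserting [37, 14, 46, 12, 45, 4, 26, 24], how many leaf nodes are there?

Tree built from: [37, 14, 46, 12, 45, 4, 26, 24]
Tree (level-order array): [37, 14, 46, 12, 26, 45, None, 4, None, 24]
Rule: A leaf has 0 children.
Per-node child counts:
  node 37: 2 child(ren)
  node 14: 2 child(ren)
  node 12: 1 child(ren)
  node 4: 0 child(ren)
  node 26: 1 child(ren)
  node 24: 0 child(ren)
  node 46: 1 child(ren)
  node 45: 0 child(ren)
Matching nodes: [4, 24, 45]
Count of leaf nodes: 3


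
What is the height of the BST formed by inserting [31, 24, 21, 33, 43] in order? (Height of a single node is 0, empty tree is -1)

Insertion order: [31, 24, 21, 33, 43]
Tree (level-order array): [31, 24, 33, 21, None, None, 43]
Compute height bottom-up (empty subtree = -1):
  height(21) = 1 + max(-1, -1) = 0
  height(24) = 1 + max(0, -1) = 1
  height(43) = 1 + max(-1, -1) = 0
  height(33) = 1 + max(-1, 0) = 1
  height(31) = 1 + max(1, 1) = 2
Height = 2


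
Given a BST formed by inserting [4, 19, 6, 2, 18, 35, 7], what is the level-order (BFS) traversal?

Tree insertion order: [4, 19, 6, 2, 18, 35, 7]
Tree (level-order array): [4, 2, 19, None, None, 6, 35, None, 18, None, None, 7]
BFS from the root, enqueuing left then right child of each popped node:
  queue [4] -> pop 4, enqueue [2, 19], visited so far: [4]
  queue [2, 19] -> pop 2, enqueue [none], visited so far: [4, 2]
  queue [19] -> pop 19, enqueue [6, 35], visited so far: [4, 2, 19]
  queue [6, 35] -> pop 6, enqueue [18], visited so far: [4, 2, 19, 6]
  queue [35, 18] -> pop 35, enqueue [none], visited so far: [4, 2, 19, 6, 35]
  queue [18] -> pop 18, enqueue [7], visited so far: [4, 2, 19, 6, 35, 18]
  queue [7] -> pop 7, enqueue [none], visited so far: [4, 2, 19, 6, 35, 18, 7]
Result: [4, 2, 19, 6, 35, 18, 7]


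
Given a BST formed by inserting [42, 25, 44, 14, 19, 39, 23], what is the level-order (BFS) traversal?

Tree insertion order: [42, 25, 44, 14, 19, 39, 23]
Tree (level-order array): [42, 25, 44, 14, 39, None, None, None, 19, None, None, None, 23]
BFS from the root, enqueuing left then right child of each popped node:
  queue [42] -> pop 42, enqueue [25, 44], visited so far: [42]
  queue [25, 44] -> pop 25, enqueue [14, 39], visited so far: [42, 25]
  queue [44, 14, 39] -> pop 44, enqueue [none], visited so far: [42, 25, 44]
  queue [14, 39] -> pop 14, enqueue [19], visited so far: [42, 25, 44, 14]
  queue [39, 19] -> pop 39, enqueue [none], visited so far: [42, 25, 44, 14, 39]
  queue [19] -> pop 19, enqueue [23], visited so far: [42, 25, 44, 14, 39, 19]
  queue [23] -> pop 23, enqueue [none], visited so far: [42, 25, 44, 14, 39, 19, 23]
Result: [42, 25, 44, 14, 39, 19, 23]


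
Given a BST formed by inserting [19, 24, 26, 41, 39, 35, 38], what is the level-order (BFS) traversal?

Tree insertion order: [19, 24, 26, 41, 39, 35, 38]
Tree (level-order array): [19, None, 24, None, 26, None, 41, 39, None, 35, None, None, 38]
BFS from the root, enqueuing left then right child of each popped node:
  queue [19] -> pop 19, enqueue [24], visited so far: [19]
  queue [24] -> pop 24, enqueue [26], visited so far: [19, 24]
  queue [26] -> pop 26, enqueue [41], visited so far: [19, 24, 26]
  queue [41] -> pop 41, enqueue [39], visited so far: [19, 24, 26, 41]
  queue [39] -> pop 39, enqueue [35], visited so far: [19, 24, 26, 41, 39]
  queue [35] -> pop 35, enqueue [38], visited so far: [19, 24, 26, 41, 39, 35]
  queue [38] -> pop 38, enqueue [none], visited so far: [19, 24, 26, 41, 39, 35, 38]
Result: [19, 24, 26, 41, 39, 35, 38]


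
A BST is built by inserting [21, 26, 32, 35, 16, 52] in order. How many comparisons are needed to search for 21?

Search path for 21: 21
Found: True
Comparisons: 1


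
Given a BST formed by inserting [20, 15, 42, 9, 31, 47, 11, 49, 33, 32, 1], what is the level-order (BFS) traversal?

Tree insertion order: [20, 15, 42, 9, 31, 47, 11, 49, 33, 32, 1]
Tree (level-order array): [20, 15, 42, 9, None, 31, 47, 1, 11, None, 33, None, 49, None, None, None, None, 32]
BFS from the root, enqueuing left then right child of each popped node:
  queue [20] -> pop 20, enqueue [15, 42], visited so far: [20]
  queue [15, 42] -> pop 15, enqueue [9], visited so far: [20, 15]
  queue [42, 9] -> pop 42, enqueue [31, 47], visited so far: [20, 15, 42]
  queue [9, 31, 47] -> pop 9, enqueue [1, 11], visited so far: [20, 15, 42, 9]
  queue [31, 47, 1, 11] -> pop 31, enqueue [33], visited so far: [20, 15, 42, 9, 31]
  queue [47, 1, 11, 33] -> pop 47, enqueue [49], visited so far: [20, 15, 42, 9, 31, 47]
  queue [1, 11, 33, 49] -> pop 1, enqueue [none], visited so far: [20, 15, 42, 9, 31, 47, 1]
  queue [11, 33, 49] -> pop 11, enqueue [none], visited so far: [20, 15, 42, 9, 31, 47, 1, 11]
  queue [33, 49] -> pop 33, enqueue [32], visited so far: [20, 15, 42, 9, 31, 47, 1, 11, 33]
  queue [49, 32] -> pop 49, enqueue [none], visited so far: [20, 15, 42, 9, 31, 47, 1, 11, 33, 49]
  queue [32] -> pop 32, enqueue [none], visited so far: [20, 15, 42, 9, 31, 47, 1, 11, 33, 49, 32]
Result: [20, 15, 42, 9, 31, 47, 1, 11, 33, 49, 32]


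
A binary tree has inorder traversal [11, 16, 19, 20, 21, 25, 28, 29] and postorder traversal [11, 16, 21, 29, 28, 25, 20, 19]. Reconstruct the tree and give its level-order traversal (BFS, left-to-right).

Inorder:   [11, 16, 19, 20, 21, 25, 28, 29]
Postorder: [11, 16, 21, 29, 28, 25, 20, 19]
Algorithm: postorder visits root last, so walk postorder right-to-left;
each value is the root of the current inorder slice — split it at that
value, recurse on the right subtree first, then the left.
Recursive splits:
  root=19; inorder splits into left=[11, 16], right=[20, 21, 25, 28, 29]
  root=20; inorder splits into left=[], right=[21, 25, 28, 29]
  root=25; inorder splits into left=[21], right=[28, 29]
  root=28; inorder splits into left=[], right=[29]
  root=29; inorder splits into left=[], right=[]
  root=21; inorder splits into left=[], right=[]
  root=16; inorder splits into left=[11], right=[]
  root=11; inorder splits into left=[], right=[]
Reconstructed level-order: [19, 16, 20, 11, 25, 21, 28, 29]


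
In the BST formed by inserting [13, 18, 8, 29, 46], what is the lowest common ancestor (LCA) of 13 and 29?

Tree insertion order: [13, 18, 8, 29, 46]
Tree (level-order array): [13, 8, 18, None, None, None, 29, None, 46]
In a BST, the LCA of p=13, q=29 is the first node v on the
root-to-leaf path with p <= v <= q (go left if both < v, right if both > v).
Walk from root:
  at 13: 13 <= 13 <= 29, this is the LCA
LCA = 13


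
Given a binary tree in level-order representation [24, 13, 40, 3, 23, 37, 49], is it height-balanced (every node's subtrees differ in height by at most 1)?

Tree (level-order array): [24, 13, 40, 3, 23, 37, 49]
Definition: a tree is height-balanced if, at every node, |h(left) - h(right)| <= 1 (empty subtree has height -1).
Bottom-up per-node check:
  node 3: h_left=-1, h_right=-1, diff=0 [OK], height=0
  node 23: h_left=-1, h_right=-1, diff=0 [OK], height=0
  node 13: h_left=0, h_right=0, diff=0 [OK], height=1
  node 37: h_left=-1, h_right=-1, diff=0 [OK], height=0
  node 49: h_left=-1, h_right=-1, diff=0 [OK], height=0
  node 40: h_left=0, h_right=0, diff=0 [OK], height=1
  node 24: h_left=1, h_right=1, diff=0 [OK], height=2
All nodes satisfy the balance condition.
Result: Balanced


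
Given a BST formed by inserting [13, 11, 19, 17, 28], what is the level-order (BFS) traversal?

Tree insertion order: [13, 11, 19, 17, 28]
Tree (level-order array): [13, 11, 19, None, None, 17, 28]
BFS from the root, enqueuing left then right child of each popped node:
  queue [13] -> pop 13, enqueue [11, 19], visited so far: [13]
  queue [11, 19] -> pop 11, enqueue [none], visited so far: [13, 11]
  queue [19] -> pop 19, enqueue [17, 28], visited so far: [13, 11, 19]
  queue [17, 28] -> pop 17, enqueue [none], visited so far: [13, 11, 19, 17]
  queue [28] -> pop 28, enqueue [none], visited so far: [13, 11, 19, 17, 28]
Result: [13, 11, 19, 17, 28]


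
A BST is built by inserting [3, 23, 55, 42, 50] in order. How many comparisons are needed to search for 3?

Search path for 3: 3
Found: True
Comparisons: 1


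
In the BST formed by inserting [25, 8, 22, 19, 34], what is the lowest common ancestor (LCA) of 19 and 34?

Tree insertion order: [25, 8, 22, 19, 34]
Tree (level-order array): [25, 8, 34, None, 22, None, None, 19]
In a BST, the LCA of p=19, q=34 is the first node v on the
root-to-leaf path with p <= v <= q (go left if both < v, right if both > v).
Walk from root:
  at 25: 19 <= 25 <= 34, this is the LCA
LCA = 25


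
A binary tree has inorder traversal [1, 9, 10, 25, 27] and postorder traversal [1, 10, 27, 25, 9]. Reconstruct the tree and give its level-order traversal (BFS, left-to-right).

Inorder:   [1, 9, 10, 25, 27]
Postorder: [1, 10, 27, 25, 9]
Algorithm: postorder visits root last, so walk postorder right-to-left;
each value is the root of the current inorder slice — split it at that
value, recurse on the right subtree first, then the left.
Recursive splits:
  root=9; inorder splits into left=[1], right=[10, 25, 27]
  root=25; inorder splits into left=[10], right=[27]
  root=27; inorder splits into left=[], right=[]
  root=10; inorder splits into left=[], right=[]
  root=1; inorder splits into left=[], right=[]
Reconstructed level-order: [9, 1, 25, 10, 27]


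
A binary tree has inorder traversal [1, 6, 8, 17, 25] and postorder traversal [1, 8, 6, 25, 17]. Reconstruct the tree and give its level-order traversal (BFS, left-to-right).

Inorder:   [1, 6, 8, 17, 25]
Postorder: [1, 8, 6, 25, 17]
Algorithm: postorder visits root last, so walk postorder right-to-left;
each value is the root of the current inorder slice — split it at that
value, recurse on the right subtree first, then the left.
Recursive splits:
  root=17; inorder splits into left=[1, 6, 8], right=[25]
  root=25; inorder splits into left=[], right=[]
  root=6; inorder splits into left=[1], right=[8]
  root=8; inorder splits into left=[], right=[]
  root=1; inorder splits into left=[], right=[]
Reconstructed level-order: [17, 6, 25, 1, 8]
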